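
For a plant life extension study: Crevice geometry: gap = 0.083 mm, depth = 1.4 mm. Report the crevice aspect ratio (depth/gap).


Aspect ratio = depth / gap
Ratio = 1.4 / 0.083 = 16.9

16.9


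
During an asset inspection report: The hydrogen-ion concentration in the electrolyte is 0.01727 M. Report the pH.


pH = −log10[H+]
pH = −log10(0.01727) = 1.76

1.76


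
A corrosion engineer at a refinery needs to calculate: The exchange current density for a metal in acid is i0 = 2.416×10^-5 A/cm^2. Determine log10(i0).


i0 = 2.416×10^-5 A/cm^2
log10(i0) = -4.617

-4.617


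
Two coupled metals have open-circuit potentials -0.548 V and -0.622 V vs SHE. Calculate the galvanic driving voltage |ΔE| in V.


Driving voltage is the absolute potential difference.
|ΔE| = |-0.548 − (-0.622)| = 0.074 V

0.074 V


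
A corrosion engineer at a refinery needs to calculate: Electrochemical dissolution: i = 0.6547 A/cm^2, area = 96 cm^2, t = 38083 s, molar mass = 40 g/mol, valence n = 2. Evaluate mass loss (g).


Apply Faraday's law: m = i*A*t*M / (n*F)
Total charge passed Q = i*A*t = 0.6547*96*38083 = 2393562.2496 C
m = Q*M/(n*F) = 2393562.2496*40/(2*96485) = 496.1522 g

496.1522 g


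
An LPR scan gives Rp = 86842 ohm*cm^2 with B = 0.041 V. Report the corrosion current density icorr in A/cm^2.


Apply the Stern-Geary relation: icorr = B / Rp
icorr = 0.041 / 86842 = 4.721×10^-7 A/cm^2

4.721×10^-7 A/cm^2


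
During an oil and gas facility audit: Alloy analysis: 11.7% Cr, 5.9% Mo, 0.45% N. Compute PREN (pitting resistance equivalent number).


Apply the PREN formula: PREN = Cr + 3.3*Mo + 16*N
PREN = 11.7 + 3.3*5.9 + 16*0.45
PREN = 11.7 + 19.47 + 7.2 = 38.37

38.37


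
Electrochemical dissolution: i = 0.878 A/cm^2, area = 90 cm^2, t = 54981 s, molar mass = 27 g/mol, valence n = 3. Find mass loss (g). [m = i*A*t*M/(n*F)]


Apply Faraday's law: m = i*A*t*M / (n*F)
Total charge passed Q = i*A*t = 0.878*90*54981 = 4344598.62 C
m = Q*M/(n*F) = 4344598.62*27/(3*96485) = 405.2587 g

405.2587 g


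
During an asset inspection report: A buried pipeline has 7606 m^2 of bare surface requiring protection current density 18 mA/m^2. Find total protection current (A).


I = area * current density, then convert mA → A (÷1000)
I = 7606 * 18 / 1000 = 136.91 A

136.91 A


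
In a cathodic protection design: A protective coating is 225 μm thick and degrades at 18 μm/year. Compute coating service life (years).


Service life = thickness / degradation rate
Life = 225 / 18 = 12.5 years

12.5 years


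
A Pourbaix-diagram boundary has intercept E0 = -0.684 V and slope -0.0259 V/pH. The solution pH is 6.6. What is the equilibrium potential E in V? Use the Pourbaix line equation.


Apply the Pourbaix line equation: E = E0 + slope*pH
E = -0.684 + (-0.0259)*6.6 = -0.684 + (-0.17094) = -0.85494 V
Rounded to 3 decimal places: E = -0.855 V

-0.855 V


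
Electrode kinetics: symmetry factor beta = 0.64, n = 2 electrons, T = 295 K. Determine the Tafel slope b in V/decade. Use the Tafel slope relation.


Apply the Tafel slope relation: b = 2.303*R*T/(beta*n*F)
Numerator: 2.303 * 8.314 * 295 = 5648.41
Denominator: 0.64 * 2 * 96485 = 123500.8
b = 5648.41 / 123500.8 = 0.0457 V/decade

0.0457 V/decade


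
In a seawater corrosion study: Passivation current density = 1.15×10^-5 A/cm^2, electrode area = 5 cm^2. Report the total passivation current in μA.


I = i_pass * A, then convert A → μA (×10^6)
I = 1.15×10^-5 * 5 * 10^6 = 57.5 μA

57.5 μA


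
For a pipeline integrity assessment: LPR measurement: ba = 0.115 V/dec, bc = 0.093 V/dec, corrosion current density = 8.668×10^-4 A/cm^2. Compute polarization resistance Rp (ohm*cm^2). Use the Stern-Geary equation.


Apply the Stern-Geary equation: Rp = ba*bc / (2.303*icorr*(ba+bc))
ba*bc = 0.115*0.093 = 0.010695
ba+bc = 0.208; 2.303*icorr*(ba+bc) = 2.303*8.668×10^-4*0.208 = 4.15218×10^-4
Rp = 0.010695 / 4.15218×10^-4 = 25.8 ohm*cm^2

25.8 ohm*cm^2


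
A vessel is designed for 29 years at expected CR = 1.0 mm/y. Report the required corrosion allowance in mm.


Corrosion allowance = CR × design life
CA = 1.0 * 29 = 29.0 mm

29.0 mm


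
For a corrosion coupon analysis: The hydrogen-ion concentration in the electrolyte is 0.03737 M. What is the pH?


pH = −log10[H+]
pH = −log10(0.03737) = 1.43

1.43


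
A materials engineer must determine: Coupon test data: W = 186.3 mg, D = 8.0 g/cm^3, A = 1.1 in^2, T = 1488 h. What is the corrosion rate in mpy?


Apply the mpy weight-loss relation: CR = 534 * W / (D * A * T)
Numerator: 534 * 186.3 = 99484.2
Denominator: 8.0 * 1.1 * 1488 = 13094.4
CR = 99484.2 / 13094.4 = 7.597 mpy

7.597 mpy


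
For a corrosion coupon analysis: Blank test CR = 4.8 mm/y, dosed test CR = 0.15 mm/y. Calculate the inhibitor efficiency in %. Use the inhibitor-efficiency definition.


Apply the inhibitor-efficiency definition: IE = (CR_blank − CR_inh)/CR_blank × 100
IE = (4.8 − 0.15) / 4.8 × 100
IE = 4.65 / 4.8 × 100 = 96.9 %

96.9 %


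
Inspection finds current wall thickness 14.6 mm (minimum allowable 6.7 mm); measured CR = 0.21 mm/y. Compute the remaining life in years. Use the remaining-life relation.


Apply the remaining-life relation: RL = (t_current − t_min) / CR
RL = (14.6 − 6.7) / 0.21 = 7.9 / 0.21 = 37.6 years

37.6 years


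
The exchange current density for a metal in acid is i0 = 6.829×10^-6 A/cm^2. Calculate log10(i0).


i0 = 6.829×10^-6 A/cm^2
log10(i0) = -5.166

-5.166


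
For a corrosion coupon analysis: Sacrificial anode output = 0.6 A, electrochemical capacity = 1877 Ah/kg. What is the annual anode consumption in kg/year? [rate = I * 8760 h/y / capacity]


Annual consumption = current * hours per year / capacity
Rate = 0.6 * 8760 / 1877 = 2.8 kg/year

2.8 kg/year


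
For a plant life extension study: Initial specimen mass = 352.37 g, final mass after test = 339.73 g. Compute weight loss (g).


Weight loss = initial − final
WL = 352.37 − 339.73 = 12.64 g

12.64 g


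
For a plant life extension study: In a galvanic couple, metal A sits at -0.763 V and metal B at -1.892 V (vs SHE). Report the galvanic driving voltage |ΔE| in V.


Driving voltage is the absolute potential difference.
|ΔE| = |-0.763 − (-1.892)| = 1.129 V

1.129 V


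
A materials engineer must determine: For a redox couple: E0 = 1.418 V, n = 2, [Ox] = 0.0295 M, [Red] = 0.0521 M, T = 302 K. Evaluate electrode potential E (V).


Apply the Nernst equation: E = E0 + (RT/nF)*ln([Ox]/[Red])
Step 1: RT/nF = 8.314*302/(2*96485) = 0.01301149 V
Step 2: [Ox]/[Red] = 0.0295/0.0521 = 0.566219
Step 3: ln(0.566219) = -0.568774
Step 4: correction = 0.01301149 * -0.568774 = -0.0074 V
E = 1.418 + -0.0074 = 1.4106 V

1.4106 V


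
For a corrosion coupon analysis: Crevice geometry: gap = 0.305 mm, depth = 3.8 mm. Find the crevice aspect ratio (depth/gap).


Aspect ratio = depth / gap
Ratio = 3.8 / 0.305 = 12.5

12.5


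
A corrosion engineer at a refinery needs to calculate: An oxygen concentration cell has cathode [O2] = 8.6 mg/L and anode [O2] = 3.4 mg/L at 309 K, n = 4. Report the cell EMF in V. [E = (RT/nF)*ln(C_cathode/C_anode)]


Apply the Nernst concentration-cell relation: E = (RT/nF)*ln(C_cathode/C_anode)
RT/nF = 8.314*309/(4*96485) = 0.00665654 V
ln(8.6/3.4) = 0.92799
E = 0.00665654 * 0.92799 = 0.00618 V

0.00618 V


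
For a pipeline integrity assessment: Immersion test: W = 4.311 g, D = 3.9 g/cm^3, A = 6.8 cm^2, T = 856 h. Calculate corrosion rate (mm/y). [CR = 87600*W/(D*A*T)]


Apply the mm/y weight-loss relation: CR = 87600 * W / (D * A * T)
Numerator: 87600 * 4.311 = 377643.6
Denominator: 3.9 * 6.8 * 856 = 22701.12
CR = 377643.6 / 22701.12 = 16.6355 mm/y

16.6355 mm/y


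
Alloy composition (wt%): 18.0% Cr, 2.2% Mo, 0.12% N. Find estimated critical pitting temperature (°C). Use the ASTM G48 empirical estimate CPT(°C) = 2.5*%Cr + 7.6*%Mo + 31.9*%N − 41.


Apply the ASTM G48 empirical CPT estimate: CPT(°C) = 2.5*%Cr + 7.6*%Mo + 31.9*%N − 41
2.5*18.0 = 45; 7.6*2.2 = 16.72; 31.9*0.12 = 3.828
CPT = 45 + 16.72 + 3.828 − 41 = 24.548 °C
Rounded to 0.1 °C: CPT ≈ 24.5 °C

24.5 °C


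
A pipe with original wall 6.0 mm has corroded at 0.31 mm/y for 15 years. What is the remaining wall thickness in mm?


Remaining wall = original − CR × time
t = 6.0 − 0.31*15 = 6.0 − 4.65 = 1.35 mm

1.35 mm


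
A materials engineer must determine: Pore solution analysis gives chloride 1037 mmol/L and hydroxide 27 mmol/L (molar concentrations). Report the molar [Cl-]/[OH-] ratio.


Threshold parameter = [Cl-] / [OH-] (molar basis; both in mmol/L, so units cancel)
Ratio = 1037 / 27 = 38.41

38.41


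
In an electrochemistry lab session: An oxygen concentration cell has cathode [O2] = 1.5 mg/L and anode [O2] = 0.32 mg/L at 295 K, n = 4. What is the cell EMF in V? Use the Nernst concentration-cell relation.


Apply the Nernst concentration-cell relation: E = (RT/nF)*ln(C_cathode/C_anode)
RT/nF = 8.314*295/(4*96485) = 0.00635495 V
ln(1.5/0.32) = 1.5449
E = 0.00635495 * 1.5449 = 0.00982 V

0.00982 V


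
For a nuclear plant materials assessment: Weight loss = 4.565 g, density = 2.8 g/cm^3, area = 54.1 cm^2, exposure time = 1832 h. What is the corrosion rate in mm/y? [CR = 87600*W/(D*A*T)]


Apply the mm/y weight-loss relation: CR = 87600 * W / (D * A * T)
Numerator: 87600 * 4.565 = 399894.0
Denominator: 2.8 * 54.1 * 1832 = 277511.36
CR = 399894.0 / 277511.36 = 1.441 mm/y

1.441 mm/y


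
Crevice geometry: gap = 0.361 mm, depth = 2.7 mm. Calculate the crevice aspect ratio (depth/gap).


Aspect ratio = depth / gap
Ratio = 2.7 / 0.361 = 7.5

7.5


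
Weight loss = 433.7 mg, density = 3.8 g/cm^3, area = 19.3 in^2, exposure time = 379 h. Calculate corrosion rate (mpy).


Apply the mpy weight-loss relation: CR = 534 * W / (D * A * T)
Numerator: 534 * 433.7 = 231595.8
Denominator: 3.8 * 19.3 * 379 = 27795.86
CR = 231595.8 / 27795.86 = 8.332 mpy

8.332 mpy


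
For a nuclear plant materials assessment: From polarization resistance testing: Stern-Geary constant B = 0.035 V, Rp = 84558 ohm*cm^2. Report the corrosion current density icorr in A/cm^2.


Apply the Stern-Geary relation: icorr = B / Rp
icorr = 0.035 / 84558 = 4.139×10^-7 A/cm^2

4.139×10^-7 A/cm^2


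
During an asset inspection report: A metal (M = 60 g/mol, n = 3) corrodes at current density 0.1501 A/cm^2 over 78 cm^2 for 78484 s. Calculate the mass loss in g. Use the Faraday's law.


Apply Faraday's law: m = i*A*t*M / (n*F)
Total charge passed Q = i*A*t = 0.1501*78*78484 = 918874.9752 C
m = Q*M/(n*F) = 918874.9752*60/(3*96485) = 190.47 g

190.47 g


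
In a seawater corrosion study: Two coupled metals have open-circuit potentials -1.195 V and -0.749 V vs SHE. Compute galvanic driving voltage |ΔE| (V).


Driving voltage is the absolute potential difference.
|ΔE| = |-1.195 − (-0.749)| = 0.446 V

0.446 V


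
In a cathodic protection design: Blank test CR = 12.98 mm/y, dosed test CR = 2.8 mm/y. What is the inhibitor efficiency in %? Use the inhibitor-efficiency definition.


Apply the inhibitor-efficiency definition: IE = (CR_blank − CR_inh)/CR_blank × 100
IE = (12.98 − 2.8) / 12.98 × 100
IE = 10.18 / 12.98 × 100 = 78.4 %

78.4 %


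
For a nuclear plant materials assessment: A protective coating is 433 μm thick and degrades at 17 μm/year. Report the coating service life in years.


Service life = thickness / degradation rate
Life = 433 / 17 = 25.5 years

25.5 years


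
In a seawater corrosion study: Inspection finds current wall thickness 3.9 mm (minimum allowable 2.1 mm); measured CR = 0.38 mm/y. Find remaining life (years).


Apply the remaining-life relation: RL = (t_current − t_min) / CR
RL = (3.9 − 2.1) / 0.38 = 1.8 / 0.38 = 4.7 years

4.7 years


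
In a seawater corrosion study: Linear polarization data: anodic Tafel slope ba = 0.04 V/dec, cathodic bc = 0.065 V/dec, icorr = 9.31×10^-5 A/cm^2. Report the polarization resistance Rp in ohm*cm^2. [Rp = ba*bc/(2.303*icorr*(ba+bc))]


Apply the Stern-Geary equation: Rp = ba*bc / (2.303*icorr*(ba+bc))
ba*bc = 0.04*0.065 = 0.0026
ba+bc = 0.105; 2.303*icorr*(ba+bc) = 2.303*9.31×10^-5*0.105 = 2.2512976×10^-5
Rp = 0.0026 / 2.2512976×10^-5 = 115.5 ohm*cm^2

115.5 ohm*cm^2


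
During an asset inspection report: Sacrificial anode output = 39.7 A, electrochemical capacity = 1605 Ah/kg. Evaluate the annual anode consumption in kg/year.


Annual consumption = current * hours per year / capacity
Rate = 39.7 * 8760 / 1605 = 216.7 kg/year

216.7 kg/year


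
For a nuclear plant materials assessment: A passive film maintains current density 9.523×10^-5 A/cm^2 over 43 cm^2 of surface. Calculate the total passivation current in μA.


I = i_pass * A, then convert A → μA (×10^6)
I = 9.523×10^-5 * 43 * 10^6 = 4094.89 μA

4094.89 μA


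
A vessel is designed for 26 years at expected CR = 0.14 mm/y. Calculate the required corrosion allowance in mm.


Corrosion allowance = CR × design life
CA = 0.14 * 26 = 3.64 mm

3.64 mm


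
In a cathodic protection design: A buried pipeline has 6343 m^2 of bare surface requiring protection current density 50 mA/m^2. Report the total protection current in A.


I = area * current density, then convert mA → A (÷1000)
I = 6343 * 50 / 1000 = 317.15 A

317.15 A


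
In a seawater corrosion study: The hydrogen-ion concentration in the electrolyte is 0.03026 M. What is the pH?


pH = −log10[H+]
pH = −log10(0.03026) = 1.52

1.52


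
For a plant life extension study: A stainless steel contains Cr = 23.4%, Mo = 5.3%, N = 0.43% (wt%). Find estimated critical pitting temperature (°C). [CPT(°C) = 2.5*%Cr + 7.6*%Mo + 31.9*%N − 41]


Apply the ASTM G48 empirical CPT estimate: CPT(°C) = 2.5*%Cr + 7.6*%Mo + 31.9*%N − 41
2.5*23.4 = 58.5; 7.6*5.3 = 40.28; 31.9*0.43 = 13.717
CPT = 58.5 + 40.28 + 13.717 − 41 = 71.497 °C
Rounded to 0.1 °C: CPT ≈ 71.5 °C

71.5 °C


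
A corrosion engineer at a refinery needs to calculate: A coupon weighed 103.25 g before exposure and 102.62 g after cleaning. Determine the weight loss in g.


Weight loss = initial − final
WL = 103.25 − 102.62 = 0.63 g

0.63 g


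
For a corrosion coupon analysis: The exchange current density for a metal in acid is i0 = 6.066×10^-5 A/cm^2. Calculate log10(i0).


i0 = 6.066×10^-5 A/cm^2
log10(i0) = -4.217

-4.217


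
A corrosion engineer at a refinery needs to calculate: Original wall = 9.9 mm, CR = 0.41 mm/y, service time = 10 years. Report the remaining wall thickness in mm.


Remaining wall = original − CR × time
t = 9.9 − 0.41*10 = 9.9 − 4.1 = 5.8 mm

5.8 mm


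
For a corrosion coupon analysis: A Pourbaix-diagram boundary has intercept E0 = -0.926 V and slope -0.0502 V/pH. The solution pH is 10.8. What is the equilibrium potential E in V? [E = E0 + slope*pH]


Apply the Pourbaix line equation: E = E0 + slope*pH
E = -0.926 + (-0.0502)*10.8 = -0.926 + (-0.54216) = -1.46816 V
Rounded to 4 decimal places: E = -1.4682 V

-1.4682 V


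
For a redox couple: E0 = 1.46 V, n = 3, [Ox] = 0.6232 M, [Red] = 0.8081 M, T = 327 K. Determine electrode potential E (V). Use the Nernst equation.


Apply the Nernst equation: E = E0 + (RT/nF)*ln([Ox]/[Red])
Step 1: RT/nF = 8.314*327/(3*96485) = 0.0093924 V
Step 2: [Ox]/[Red] = 0.6232/0.8081 = 0.771192
Step 3: ln(0.771192) = -0.259818
Step 4: correction = 0.0093924 * -0.259818 = -0.0024 V
E = 1.46 + -0.0024 = 1.4576 V

1.4576 V


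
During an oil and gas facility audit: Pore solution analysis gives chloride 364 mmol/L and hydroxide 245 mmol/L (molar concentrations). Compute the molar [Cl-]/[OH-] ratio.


Threshold parameter = [Cl-] / [OH-] (molar basis; both in mmol/L, so units cancel)
Ratio = 364 / 245 = 1.49

1.49


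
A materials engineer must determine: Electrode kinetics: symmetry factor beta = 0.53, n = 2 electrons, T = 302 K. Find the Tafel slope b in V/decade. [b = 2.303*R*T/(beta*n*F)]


Apply the Tafel slope relation: b = 2.303*R*T/(beta*n*F)
Numerator: 2.303 * 8.314 * 302 = 5782.44
Denominator: 0.53 * 2 * 96485 = 102274.1
b = 5782.44 / 102274.1 = 0.0565 V/decade

0.0565 V/decade


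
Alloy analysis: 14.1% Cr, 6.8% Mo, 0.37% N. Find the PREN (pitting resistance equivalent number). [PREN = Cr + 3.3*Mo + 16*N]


Apply the PREN formula: PREN = Cr + 3.3*Mo + 16*N
PREN = 14.1 + 3.3*6.8 + 16*0.37
PREN = 14.1 + 22.44 + 5.92 = 42.46

42.46


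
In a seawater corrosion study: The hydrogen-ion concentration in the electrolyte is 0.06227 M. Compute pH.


pH = −log10[H+]
pH = −log10(0.06227) = 1.21

1.21


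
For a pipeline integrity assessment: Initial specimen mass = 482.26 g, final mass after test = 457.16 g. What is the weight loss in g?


Weight loss = initial − final
WL = 482.26 − 457.16 = 25.1 g

25.1 g


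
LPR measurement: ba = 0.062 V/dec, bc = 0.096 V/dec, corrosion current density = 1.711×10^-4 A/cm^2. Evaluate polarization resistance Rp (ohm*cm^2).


Apply the Stern-Geary equation: Rp = ba*bc / (2.303*icorr*(ba+bc))
ba*bc = 0.062*0.096 = 0.005952
ba+bc = 0.158; 2.303*icorr*(ba+bc) = 2.303*1.711×10^-4*0.158 = 6.2258841×10^-5
Rp = 0.005952 / 6.2258841×10^-5 = 95.6 ohm*cm^2

95.6 ohm*cm^2


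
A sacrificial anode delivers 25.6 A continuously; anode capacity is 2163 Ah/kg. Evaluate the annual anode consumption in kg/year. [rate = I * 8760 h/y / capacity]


Annual consumption = current * hours per year / capacity
Rate = 25.6 * 8760 / 2163 = 103.7 kg/year

103.7 kg/year


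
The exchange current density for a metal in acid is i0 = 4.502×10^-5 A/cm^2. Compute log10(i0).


i0 = 4.502×10^-5 A/cm^2
log10(i0) = -4.347

-4.347


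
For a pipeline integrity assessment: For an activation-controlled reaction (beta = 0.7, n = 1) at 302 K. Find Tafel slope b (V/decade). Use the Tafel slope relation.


Apply the Tafel slope relation: b = 2.303*R*T/(beta*n*F)
Numerator: 2.303 * 8.314 * 302 = 5782.44
Denominator: 0.7 * 1 * 96485 = 67539.5
b = 5782.44 / 67539.5 = 0.0856 V/decade

0.0856 V/decade


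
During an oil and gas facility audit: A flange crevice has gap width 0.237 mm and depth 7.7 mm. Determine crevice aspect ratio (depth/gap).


Aspect ratio = depth / gap
Ratio = 7.7 / 0.237 = 32.5

32.5


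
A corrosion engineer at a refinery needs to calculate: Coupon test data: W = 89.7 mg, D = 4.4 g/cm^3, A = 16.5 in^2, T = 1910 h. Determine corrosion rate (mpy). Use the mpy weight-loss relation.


Apply the mpy weight-loss relation: CR = 534 * W / (D * A * T)
Numerator: 534 * 89.7 = 47899.8
Denominator: 4.4 * 16.5 * 1910 = 138666.0
CR = 47899.8 / 138666.0 = 0.3454 mpy

0.3454 mpy


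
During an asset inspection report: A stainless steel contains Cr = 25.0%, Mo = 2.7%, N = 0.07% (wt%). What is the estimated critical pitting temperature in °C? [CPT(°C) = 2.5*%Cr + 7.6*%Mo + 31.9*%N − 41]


Apply the ASTM G48 empirical CPT estimate: CPT(°C) = 2.5*%Cr + 7.6*%Mo + 31.9*%N − 41
2.5*25.0 = 62.5; 7.6*2.7 = 20.52; 31.9*0.07 = 2.233
CPT = 62.5 + 20.52 + 2.233 − 41 = 44.253 °C
Rounded to 0.1 °C: CPT ≈ 44.3 °C

44.3 °C


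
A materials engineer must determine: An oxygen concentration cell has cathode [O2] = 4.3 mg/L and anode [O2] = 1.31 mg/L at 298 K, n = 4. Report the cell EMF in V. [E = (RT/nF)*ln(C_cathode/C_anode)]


Apply the Nernst concentration-cell relation: E = (RT/nF)*ln(C_cathode/C_anode)
RT/nF = 8.314*298/(4*96485) = 0.00641958 V
ln(4.3/1.31) = 1.18859
E = 0.00641958 * 1.18859 = 0.00763 V

0.00763 V


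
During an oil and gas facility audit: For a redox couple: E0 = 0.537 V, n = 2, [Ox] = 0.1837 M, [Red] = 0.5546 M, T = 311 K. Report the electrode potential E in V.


Apply the Nernst equation: E = E0 + (RT/nF)*ln([Ox]/[Red])
Step 1: RT/nF = 8.314*311/(2*96485) = 0.01339925 V
Step 2: [Ox]/[Red] = 0.1837/0.5546 = 0.33123
Step 3: ln(0.33123) = -1.104942
Step 4: correction = 0.01339925 * -1.104942 = -0.015 V
E = 0.537 + -0.015 = 0.522 V

0.522 V


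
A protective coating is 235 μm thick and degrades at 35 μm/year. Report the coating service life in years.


Service life = thickness / degradation rate
Life = 235 / 35 = 6.7 years

6.7 years


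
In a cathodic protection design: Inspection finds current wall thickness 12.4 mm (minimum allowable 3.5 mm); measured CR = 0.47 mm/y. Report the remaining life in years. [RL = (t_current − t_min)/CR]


Apply the remaining-life relation: RL = (t_current − t_min) / CR
RL = (12.4 − 3.5) / 0.47 = 8.9 / 0.47 = 18.9 years

18.9 years


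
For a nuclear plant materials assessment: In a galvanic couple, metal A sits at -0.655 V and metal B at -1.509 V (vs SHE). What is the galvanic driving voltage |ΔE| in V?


Driving voltage is the absolute potential difference.
|ΔE| = |-0.655 − (-1.509)| = 0.854 V

0.854 V


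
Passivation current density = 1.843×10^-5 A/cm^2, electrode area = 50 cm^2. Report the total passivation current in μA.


I = i_pass * A, then convert A → μA (×10^6)
I = 1.843×10^-5 * 50 * 10^6 = 921.5 μA

921.5 μA


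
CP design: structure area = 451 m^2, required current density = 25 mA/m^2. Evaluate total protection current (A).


I = area * current density, then convert mA → A (÷1000)
I = 451 * 25 / 1000 = 11.28 A

11.28 A


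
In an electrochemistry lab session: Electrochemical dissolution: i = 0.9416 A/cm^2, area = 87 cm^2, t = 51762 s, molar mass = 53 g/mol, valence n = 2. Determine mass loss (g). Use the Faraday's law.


Apply Faraday's law: m = i*A*t*M / (n*F)
Total charge passed Q = i*A*t = 0.9416*87*51762 = 4240301.6304 C
m = Q*M/(n*F) = 4240301.6304*53/(2*96485) = 1164.616 g

1164.616 g


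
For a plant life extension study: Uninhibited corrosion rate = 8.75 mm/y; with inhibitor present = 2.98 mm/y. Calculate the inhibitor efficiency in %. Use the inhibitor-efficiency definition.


Apply the inhibitor-efficiency definition: IE = (CR_blank − CR_inh)/CR_blank × 100
IE = (8.75 − 2.98) / 8.75 × 100
IE = 5.77 / 8.75 × 100 = 65.9 %

65.9 %


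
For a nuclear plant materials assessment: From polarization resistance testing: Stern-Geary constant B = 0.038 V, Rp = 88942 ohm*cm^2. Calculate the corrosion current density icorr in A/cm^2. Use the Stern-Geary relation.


Apply the Stern-Geary relation: icorr = B / Rp
icorr = 0.038 / 88942 = 4.272×10^-7 A/cm^2

4.272×10^-7 A/cm^2


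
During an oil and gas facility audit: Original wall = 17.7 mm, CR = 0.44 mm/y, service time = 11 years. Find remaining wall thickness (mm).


Remaining wall = original − CR × time
t = 17.7 − 0.44*11 = 17.7 − 4.84 = 12.86 mm

12.86 mm


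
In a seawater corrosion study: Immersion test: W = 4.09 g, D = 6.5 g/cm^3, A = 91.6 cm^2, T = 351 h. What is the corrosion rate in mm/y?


Apply the mm/y weight-loss relation: CR = 87600 * W / (D * A * T)
Numerator: 87600 * 4.09 = 358284.0
Denominator: 6.5 * 91.6 * 351 = 208985.4
CR = 358284.0 / 208985.4 = 1.7144 mm/y

1.7144 mm/y


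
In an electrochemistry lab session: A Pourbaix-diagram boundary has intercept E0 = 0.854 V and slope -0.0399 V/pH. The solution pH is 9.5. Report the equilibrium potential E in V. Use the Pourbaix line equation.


Apply the Pourbaix line equation: E = E0 + slope*pH
E = 0.854 + (-0.0399)*9.5 = 0.854 + (-0.37905) = 0.47495 V
Rounded to 4 decimal places: E = 0.4750 V

0.4750 V


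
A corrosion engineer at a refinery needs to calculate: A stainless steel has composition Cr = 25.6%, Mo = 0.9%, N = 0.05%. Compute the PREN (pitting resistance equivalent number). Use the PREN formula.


Apply the PREN formula: PREN = Cr + 3.3*Mo + 16*N
PREN = 25.6 + 3.3*0.9 + 16*0.05
PREN = 25.6 + 2.97 + 0.8 = 29.37

29.37


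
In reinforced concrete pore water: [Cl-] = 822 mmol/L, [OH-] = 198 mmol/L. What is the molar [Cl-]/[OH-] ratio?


Threshold parameter = [Cl-] / [OH-] (molar basis; both in mmol/L, so units cancel)
Ratio = 822 / 198 = 4.15

4.15


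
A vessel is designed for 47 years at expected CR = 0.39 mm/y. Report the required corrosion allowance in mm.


Corrosion allowance = CR × design life
CA = 0.39 * 47 = 18.33 mm

18.33 mm


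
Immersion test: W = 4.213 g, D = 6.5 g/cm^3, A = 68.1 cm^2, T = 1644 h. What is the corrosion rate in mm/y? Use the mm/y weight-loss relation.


Apply the mm/y weight-loss relation: CR = 87600 * W / (D * A * T)
Numerator: 87600 * 4.213 = 369058.8
Denominator: 6.5 * 68.1 * 1644 = 727716.6
CR = 369058.8 / 727716.6 = 0.5071 mm/y

0.5071 mm/y


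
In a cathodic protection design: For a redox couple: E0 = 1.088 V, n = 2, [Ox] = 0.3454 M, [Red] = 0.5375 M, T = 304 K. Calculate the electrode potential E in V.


Apply the Nernst equation: E = E0 + (RT/nF)*ln([Ox]/[Red])
Step 1: RT/nF = 8.314*304/(2*96485) = 0.01309766 V
Step 2: [Ox]/[Red] = 0.3454/0.5375 = 0.642605
Step 3: ln(0.642605) = -0.442225
Step 4: correction = 0.01309766 * -0.442225 = -0.0058 V
E = 1.088 + -0.0058 = 1.0822 V

1.0822 V


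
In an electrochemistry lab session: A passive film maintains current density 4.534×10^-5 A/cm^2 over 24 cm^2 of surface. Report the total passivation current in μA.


I = i_pass * A, then convert A → μA (×10^6)
I = 4.534×10^-5 * 24 * 10^6 = 1088.16 μA

1088.16 μA


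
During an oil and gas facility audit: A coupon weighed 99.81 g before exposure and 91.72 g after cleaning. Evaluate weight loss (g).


Weight loss = initial − final
WL = 99.81 − 91.72 = 8.09 g

8.09 g


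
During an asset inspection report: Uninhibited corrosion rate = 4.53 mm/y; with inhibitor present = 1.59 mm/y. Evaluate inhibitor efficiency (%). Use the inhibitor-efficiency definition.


Apply the inhibitor-efficiency definition: IE = (CR_blank − CR_inh)/CR_blank × 100
IE = (4.53 − 1.59) / 4.53 × 100
IE = 2.94 / 4.53 × 100 = 64.9 %

64.9 %


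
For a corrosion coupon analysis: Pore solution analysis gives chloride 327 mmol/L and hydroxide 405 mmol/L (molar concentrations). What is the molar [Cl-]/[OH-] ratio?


Threshold parameter = [Cl-] / [OH-] (molar basis; both in mmol/L, so units cancel)
Ratio = 327 / 405 = 0.81

0.81


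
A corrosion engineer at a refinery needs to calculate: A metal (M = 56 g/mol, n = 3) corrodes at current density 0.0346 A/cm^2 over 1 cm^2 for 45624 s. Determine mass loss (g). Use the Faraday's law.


Apply Faraday's law: m = i*A*t*M / (n*F)
Total charge passed Q = i*A*t = 0.0346*1*45624 = 1578.5904 C
m = Q*M/(n*F) = 1578.5904*56/(3*96485) = 0.3054 g

0.3054 g


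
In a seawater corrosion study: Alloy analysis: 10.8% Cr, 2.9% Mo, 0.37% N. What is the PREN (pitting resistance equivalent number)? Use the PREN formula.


Apply the PREN formula: PREN = Cr + 3.3*Mo + 16*N
PREN = 10.8 + 3.3*2.9 + 16*0.37
PREN = 10.8 + 9.57 + 5.92 = 26.29

26.29


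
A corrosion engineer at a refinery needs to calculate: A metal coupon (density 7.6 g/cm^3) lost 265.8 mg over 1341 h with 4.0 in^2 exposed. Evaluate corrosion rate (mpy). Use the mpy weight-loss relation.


Apply the mpy weight-loss relation: CR = 534 * W / (D * A * T)
Numerator: 534 * 265.8 = 141937.2
Denominator: 7.6 * 4.0 * 1341 = 40766.4
CR = 141937.2 / 40766.4 = 3.48172 mpy

3.48172 mpy


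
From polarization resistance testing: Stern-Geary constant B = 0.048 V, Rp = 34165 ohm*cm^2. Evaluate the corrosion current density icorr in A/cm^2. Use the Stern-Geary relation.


Apply the Stern-Geary relation: icorr = B / Rp
icorr = 0.048 / 34165 = 1.405×10^-6 A/cm^2

1.405×10^-6 A/cm^2


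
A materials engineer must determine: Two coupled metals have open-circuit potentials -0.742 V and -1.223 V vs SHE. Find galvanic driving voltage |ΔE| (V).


Driving voltage is the absolute potential difference.
|ΔE| = |-0.742 − (-1.223)| = 0.481 V

0.481 V


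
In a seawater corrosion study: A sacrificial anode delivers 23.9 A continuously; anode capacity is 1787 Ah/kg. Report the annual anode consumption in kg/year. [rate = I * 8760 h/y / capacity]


Annual consumption = current * hours per year / capacity
Rate = 23.9 * 8760 / 1787 = 117.2 kg/year

117.2 kg/year


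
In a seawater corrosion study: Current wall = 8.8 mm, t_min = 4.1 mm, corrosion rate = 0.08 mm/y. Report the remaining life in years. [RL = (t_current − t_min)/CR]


Apply the remaining-life relation: RL = (t_current − t_min) / CR
RL = (8.8 − 4.1) / 0.08 = 4.7 / 0.08 = 58.8 years

58.8 years


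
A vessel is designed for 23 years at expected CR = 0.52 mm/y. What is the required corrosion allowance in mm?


Corrosion allowance = CR × design life
CA = 0.52 * 23 = 11.96 mm

11.96 mm


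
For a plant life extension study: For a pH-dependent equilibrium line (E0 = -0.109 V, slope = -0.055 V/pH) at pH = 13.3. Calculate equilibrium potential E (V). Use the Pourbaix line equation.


Apply the Pourbaix line equation: E = E0 + slope*pH
E = -0.109 + (-0.055)*13.3 = -0.109 + (-0.7315) = -0.8405 V
Rounded to 4 decimal places: E = -0.8405 V

-0.8405 V


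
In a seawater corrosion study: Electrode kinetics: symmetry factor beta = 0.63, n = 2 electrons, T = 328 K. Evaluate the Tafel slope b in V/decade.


Apply the Tafel slope relation: b = 2.303*R*T/(beta*n*F)
Numerator: 2.303 * 8.314 * 328 = 6280.26
Denominator: 0.63 * 2 * 96485 = 121571.1
b = 6280.26 / 121571.1 = 0.052 V/decade

0.052 V/decade


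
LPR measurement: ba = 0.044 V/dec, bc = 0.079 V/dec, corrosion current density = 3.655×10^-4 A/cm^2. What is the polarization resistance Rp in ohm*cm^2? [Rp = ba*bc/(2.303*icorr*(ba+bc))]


Apply the Stern-Geary equation: Rp = ba*bc / (2.303*icorr*(ba+bc))
ba*bc = 0.044*0.079 = 0.003476
ba+bc = 0.123; 2.303*icorr*(ba+bc) = 2.303*3.655×10^-4*0.123 = 1.0353482×10^-4
Rp = 0.003476 / 1.0353482×10^-4 = 33.57 ohm*cm^2

33.57 ohm*cm^2


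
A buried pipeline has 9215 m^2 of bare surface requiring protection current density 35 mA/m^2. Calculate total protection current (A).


I = area * current density, then convert mA → A (÷1000)
I = 9215 * 35 / 1000 = 322.53 A

322.53 A


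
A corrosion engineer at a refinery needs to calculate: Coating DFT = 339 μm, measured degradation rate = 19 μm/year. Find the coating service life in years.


Service life = thickness / degradation rate
Life = 339 / 19 = 17.8 years

17.8 years


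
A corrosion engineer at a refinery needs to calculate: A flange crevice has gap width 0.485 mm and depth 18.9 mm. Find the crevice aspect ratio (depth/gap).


Aspect ratio = depth / gap
Ratio = 18.9 / 0.485 = 39.0

39.0


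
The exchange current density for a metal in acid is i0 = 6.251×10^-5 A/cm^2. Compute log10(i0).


i0 = 6.251×10^-5 A/cm^2
log10(i0) = -4.204

-4.204


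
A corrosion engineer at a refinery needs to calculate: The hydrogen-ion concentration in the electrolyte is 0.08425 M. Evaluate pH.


pH = −log10[H+]
pH = −log10(0.08425) = 1.07

1.07


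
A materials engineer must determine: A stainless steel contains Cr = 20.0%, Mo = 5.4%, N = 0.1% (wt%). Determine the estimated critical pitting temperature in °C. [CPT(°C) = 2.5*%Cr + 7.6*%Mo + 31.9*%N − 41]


Apply the ASTM G48 empirical CPT estimate: CPT(°C) = 2.5*%Cr + 7.6*%Mo + 31.9*%N − 41
2.5*20.0 = 50; 7.6*5.4 = 41.04; 31.9*0.1 = 3.19
CPT = 50 + 41.04 + 3.19 − 41 = 53.23 °C
Rounded to 0.1 °C: CPT ≈ 53.2 °C

53.2 °C


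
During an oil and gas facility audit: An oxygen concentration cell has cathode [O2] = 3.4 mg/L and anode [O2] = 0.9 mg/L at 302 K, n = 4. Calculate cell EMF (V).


Apply the Nernst concentration-cell relation: E = (RT/nF)*ln(C_cathode/C_anode)
RT/nF = 8.314*302/(4*96485) = 0.00650575 V
ln(3.4/0.9) = 1.32914
E = 0.00650575 * 1.32914 = 0.00865 V

0.00865 V


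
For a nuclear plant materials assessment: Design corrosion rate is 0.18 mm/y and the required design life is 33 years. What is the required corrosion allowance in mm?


Corrosion allowance = CR × design life
CA = 0.18 * 33 = 5.94 mm

5.94 mm


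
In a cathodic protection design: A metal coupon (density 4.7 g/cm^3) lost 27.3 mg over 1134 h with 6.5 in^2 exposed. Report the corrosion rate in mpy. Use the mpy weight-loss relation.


Apply the mpy weight-loss relation: CR = 534 * W / (D * A * T)
Numerator: 534 * 27.3 = 14578.2
Denominator: 4.7 * 6.5 * 1134 = 34643.7
CR = 14578.2 / 34643.7 = 0.4208 mpy

0.4208 mpy


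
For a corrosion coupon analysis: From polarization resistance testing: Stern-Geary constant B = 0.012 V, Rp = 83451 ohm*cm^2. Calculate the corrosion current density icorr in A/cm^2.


Apply the Stern-Geary relation: icorr = B / Rp
icorr = 0.012 / 83451 = 1.438×10^-7 A/cm^2

1.438×10^-7 A/cm^2


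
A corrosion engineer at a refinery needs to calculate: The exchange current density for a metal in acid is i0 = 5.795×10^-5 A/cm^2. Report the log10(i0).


i0 = 5.795×10^-5 A/cm^2
log10(i0) = -4.237

-4.237


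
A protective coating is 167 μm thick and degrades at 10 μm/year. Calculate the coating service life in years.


Service life = thickness / degradation rate
Life = 167 / 10 = 16.7 years

16.7 years


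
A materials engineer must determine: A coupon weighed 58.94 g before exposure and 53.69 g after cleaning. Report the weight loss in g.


Weight loss = initial − final
WL = 58.94 − 53.69 = 5.25 g

5.25 g


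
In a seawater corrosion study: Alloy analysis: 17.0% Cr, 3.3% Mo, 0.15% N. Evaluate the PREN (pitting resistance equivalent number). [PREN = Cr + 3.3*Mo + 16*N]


Apply the PREN formula: PREN = Cr + 3.3*Mo + 16*N
PREN = 17.0 + 3.3*3.3 + 16*0.15
PREN = 17.0 + 10.89 + 2.4 = 30.29

30.29


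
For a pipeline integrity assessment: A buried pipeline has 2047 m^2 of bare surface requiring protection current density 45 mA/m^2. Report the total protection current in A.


I = area * current density, then convert mA → A (÷1000)
I = 2047 * 45 / 1000 = 92.12 A

92.12 A


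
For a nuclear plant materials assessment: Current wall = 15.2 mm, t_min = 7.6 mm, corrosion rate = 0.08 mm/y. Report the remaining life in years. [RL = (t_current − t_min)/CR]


Apply the remaining-life relation: RL = (t_current − t_min) / CR
RL = (15.2 − 7.6) / 0.08 = 7.6 / 0.08 = 95.0 years

95.0 years


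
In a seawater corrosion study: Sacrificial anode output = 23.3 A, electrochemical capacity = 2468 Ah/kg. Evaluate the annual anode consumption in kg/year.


Annual consumption = current * hours per year / capacity
Rate = 23.3 * 8760 / 2468 = 82.7 kg/year

82.7 kg/year


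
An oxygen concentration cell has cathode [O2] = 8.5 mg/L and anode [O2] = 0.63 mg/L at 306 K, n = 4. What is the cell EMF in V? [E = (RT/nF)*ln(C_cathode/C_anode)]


Apply the Nernst concentration-cell relation: E = (RT/nF)*ln(C_cathode/C_anode)
RT/nF = 8.314*306/(4*96485) = 0.00659192 V
ln(8.5/0.63) = 2.6021
E = 0.00659192 * 2.6021 = 0.01715 V

0.01715 V


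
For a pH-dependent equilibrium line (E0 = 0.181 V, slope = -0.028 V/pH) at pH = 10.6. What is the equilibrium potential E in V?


Apply the Pourbaix line equation: E = E0 + slope*pH
E = 0.181 + (-0.028)*10.6 = 0.181 + (-0.2968) = -0.1158 V
Rounded to 3 decimal places: E = -0.116 V

-0.116 V


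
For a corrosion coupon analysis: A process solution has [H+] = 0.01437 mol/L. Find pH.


pH = −log10[H+]
pH = −log10(0.01437) = 1.84

1.84


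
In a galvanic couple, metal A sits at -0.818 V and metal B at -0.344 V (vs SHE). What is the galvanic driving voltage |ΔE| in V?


Driving voltage is the absolute potential difference.
|ΔE| = |-0.818 − (-0.344)| = 0.474 V

0.474 V


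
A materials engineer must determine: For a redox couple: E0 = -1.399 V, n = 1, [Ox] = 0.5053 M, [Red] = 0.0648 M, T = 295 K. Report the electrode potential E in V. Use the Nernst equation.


Apply the Nernst equation: E = E0 + (RT/nF)*ln([Ox]/[Red])
Step 1: RT/nF = 8.314*295/(1*96485) = 0.02541981 V
Step 2: [Ox]/[Red] = 0.5053/0.0648 = 7.79784
Step 3: ln(7.79784) = 2.053847
Step 4: correction = 0.02541981 * 2.053847 = 0.0522 V
E = -1.399 + 0.0522 = -1.3468 V

-1.3468 V


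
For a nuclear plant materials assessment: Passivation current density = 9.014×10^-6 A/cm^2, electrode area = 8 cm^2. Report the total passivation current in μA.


I = i_pass * A, then convert A → μA (×10^6)
I = 9.014×10^-6 * 8 * 10^6 = 72.11 μA

72.11 μA


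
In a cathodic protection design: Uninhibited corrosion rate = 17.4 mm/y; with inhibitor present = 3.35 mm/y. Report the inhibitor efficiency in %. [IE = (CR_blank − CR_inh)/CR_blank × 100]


Apply the inhibitor-efficiency definition: IE = (CR_blank − CR_inh)/CR_blank × 100
IE = (17.4 − 3.35) / 17.4 × 100
IE = 14.05 / 17.4 × 100 = 80.7 %

80.7 %


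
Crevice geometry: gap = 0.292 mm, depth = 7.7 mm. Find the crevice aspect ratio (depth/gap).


Aspect ratio = depth / gap
Ratio = 7.7 / 0.292 = 26.4

26.4


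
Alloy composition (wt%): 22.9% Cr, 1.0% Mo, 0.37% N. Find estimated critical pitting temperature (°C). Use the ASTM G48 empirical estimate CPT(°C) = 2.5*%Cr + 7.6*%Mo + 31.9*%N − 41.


Apply the ASTM G48 empirical CPT estimate: CPT(°C) = 2.5*%Cr + 7.6*%Mo + 31.9*%N − 41
2.5*22.9 = 57.25; 7.6*1.0 = 7.6; 31.9*0.37 = 11.803
CPT = 57.25 + 7.6 + 11.803 − 41 = 35.653 °C
Rounded to 0.1 °C: CPT ≈ 35.7 °C

35.7 °C


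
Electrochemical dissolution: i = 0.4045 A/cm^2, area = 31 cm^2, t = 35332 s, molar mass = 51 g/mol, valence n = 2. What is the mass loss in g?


Apply Faraday's law: m = i*A*t*M / (n*F)
Total charge passed Q = i*A*t = 0.4045*31*35332 = 443045.614 C
m = Q*M/(n*F) = 443045.614*51/(2*96485) = 117.092 g

117.092 g


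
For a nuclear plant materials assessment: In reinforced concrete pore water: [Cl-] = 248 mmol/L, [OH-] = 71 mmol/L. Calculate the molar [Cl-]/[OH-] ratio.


Threshold parameter = [Cl-] / [OH-] (molar basis; both in mmol/L, so units cancel)
Ratio = 248 / 71 = 3.49

3.49


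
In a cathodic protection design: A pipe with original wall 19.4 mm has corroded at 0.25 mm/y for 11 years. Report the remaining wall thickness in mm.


Remaining wall = original − CR × time
t = 19.4 − 0.25*11 = 19.4 − 2.75 = 16.65 mm

16.65 mm


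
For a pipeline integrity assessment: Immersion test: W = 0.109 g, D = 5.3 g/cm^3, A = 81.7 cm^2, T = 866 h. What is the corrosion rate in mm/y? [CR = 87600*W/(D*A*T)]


Apply the mm/y weight-loss relation: CR = 87600 * W / (D * A * T)
Numerator: 87600 * 0.109 = 9548.4
Denominator: 5.3 * 81.7 * 866 = 374986.66
CR = 9548.4 / 374986.66 = 0.0255 mm/y

0.0255 mm/y


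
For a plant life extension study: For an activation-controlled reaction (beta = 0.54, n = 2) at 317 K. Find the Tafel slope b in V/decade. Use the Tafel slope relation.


Apply the Tafel slope relation: b = 2.303*R*T/(beta*n*F)
Numerator: 2.303 * 8.314 * 317 = 6069.64
Denominator: 0.54 * 2 * 96485 = 104203.8
b = 6069.64 / 104203.8 = 0.0582 V/decade

0.0582 V/decade


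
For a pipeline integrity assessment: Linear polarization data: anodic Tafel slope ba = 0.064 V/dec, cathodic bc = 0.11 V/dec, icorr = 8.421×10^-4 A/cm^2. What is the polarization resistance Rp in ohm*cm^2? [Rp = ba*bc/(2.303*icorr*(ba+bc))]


Apply the Stern-Geary equation: Rp = ba*bc / (2.303*icorr*(ba+bc))
ba*bc = 0.064*0.11 = 0.00704
ba+bc = 0.174; 2.303*icorr*(ba+bc) = 2.303*8.421×10^-4*0.174 = 3.37448×10^-4
Rp = 0.00704 / 3.37448×10^-4 = 20.9 ohm*cm^2

20.9 ohm*cm^2


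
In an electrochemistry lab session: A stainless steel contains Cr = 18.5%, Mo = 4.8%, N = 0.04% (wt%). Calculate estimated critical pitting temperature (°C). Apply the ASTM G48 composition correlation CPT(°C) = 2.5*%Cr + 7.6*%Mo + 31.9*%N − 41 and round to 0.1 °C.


Apply the ASTM G48 empirical CPT estimate: CPT(°C) = 2.5*%Cr + 7.6*%Mo + 31.9*%N − 41
2.5*18.5 = 46.25; 7.6*4.8 = 36.48; 31.9*0.04 = 1.276
CPT = 46.25 + 36.48 + 1.276 − 41 = 43.006 °C
Rounded to 0.1 °C: CPT ≈ 43.0 °C

43.0 °C


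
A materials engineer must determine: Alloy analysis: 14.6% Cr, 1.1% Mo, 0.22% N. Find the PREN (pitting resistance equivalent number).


Apply the PREN formula: PREN = Cr + 3.3*Mo + 16*N
PREN = 14.6 + 3.3*1.1 + 16*0.22
PREN = 14.6 + 3.63 + 3.52 = 21.75

21.75
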